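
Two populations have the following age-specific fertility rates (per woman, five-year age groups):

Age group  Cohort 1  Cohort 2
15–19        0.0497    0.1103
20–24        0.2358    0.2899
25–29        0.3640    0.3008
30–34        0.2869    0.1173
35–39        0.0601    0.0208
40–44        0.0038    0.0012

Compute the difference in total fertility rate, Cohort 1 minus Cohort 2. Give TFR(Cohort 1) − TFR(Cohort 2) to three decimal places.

0.800

Cohort 1:
  Sum of ASFRs = 0.0497 + 0.2358 + 0.3640 + 0.2869 + 0.0601 + 0.0038 = 1.0003
  TFR = 5 × 1.0003 = 5.0015
Cohort 2:
  Sum of ASFRs = 0.1103 + 0.2899 + 0.3008 + 0.1173 + 0.0208 + 0.0012 = 0.8403
  TFR = 5 × 0.8403 = 4.2015
Difference = 5.0015 − 4.2015 = 0.8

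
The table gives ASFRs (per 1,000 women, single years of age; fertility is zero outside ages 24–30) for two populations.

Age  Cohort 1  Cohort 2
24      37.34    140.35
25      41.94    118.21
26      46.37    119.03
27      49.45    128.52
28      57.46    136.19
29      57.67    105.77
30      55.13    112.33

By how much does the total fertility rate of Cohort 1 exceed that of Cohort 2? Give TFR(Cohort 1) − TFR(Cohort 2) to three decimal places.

Cohort 1:
  Sum of ASFRs = 37.34 + 41.94 + 46.37 + 49.45 + 57.46 + 57.67 + 55.13 = 345.36
  TFR = 345.36 / 1000 = 0.34536
Cohort 2:
  Sum of ASFRs = 140.35 + 118.21 + 119.03 + 128.52 + 136.19 + 105.77 + 112.33 = 860.40
  TFR = 860.40 / 1000 = 0.8604
Difference = 0.34536 − 0.8604 = -0.51504

-0.515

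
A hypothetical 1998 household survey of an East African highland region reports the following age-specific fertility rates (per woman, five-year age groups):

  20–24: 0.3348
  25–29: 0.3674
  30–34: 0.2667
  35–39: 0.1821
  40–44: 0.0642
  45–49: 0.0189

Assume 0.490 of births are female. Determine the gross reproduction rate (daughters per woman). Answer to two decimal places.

Proportion female at birth = 0.490.
Sum of ASFRs = 0.3348 + 0.3674 + 0.2667 + 0.1821 + 0.0642 + 0.0189 = 1.2341
TFR = 5 × 1.2341 = 6.1705
GRR = 0.490 × 6.1705 = 3.02355

3.02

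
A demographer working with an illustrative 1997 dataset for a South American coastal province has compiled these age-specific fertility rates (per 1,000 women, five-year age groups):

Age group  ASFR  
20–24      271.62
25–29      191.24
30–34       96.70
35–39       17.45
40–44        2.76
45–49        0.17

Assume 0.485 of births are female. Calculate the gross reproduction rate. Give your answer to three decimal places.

Proportion female at birth = 0.485.
Sum of ASFRs = 271.62 + 191.24 + 96.70 + 17.45 + 2.76 + 0.17 = 579.94
TFR = 5 × 579.94 / 1000 = 2.8997
GRR = 0.485 × 2.8997 = 1.40635

1.406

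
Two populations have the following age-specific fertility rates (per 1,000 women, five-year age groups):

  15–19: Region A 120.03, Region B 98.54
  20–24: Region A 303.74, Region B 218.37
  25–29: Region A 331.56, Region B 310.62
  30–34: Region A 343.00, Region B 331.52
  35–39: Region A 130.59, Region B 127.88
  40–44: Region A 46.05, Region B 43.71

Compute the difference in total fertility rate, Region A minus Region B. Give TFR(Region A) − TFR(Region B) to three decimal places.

Region A:
  Sum of ASFRs = 120.03 + 303.74 + 331.56 + 343.00 + 130.59 + 46.05 = 1274.97
  TFR = 5 × 1274.97 / 1000 = 6.37485
Region B:
  Sum of ASFRs = 98.54 + 218.37 + 310.62 + 331.52 + 127.88 + 43.71 = 1130.64
  TFR = 5 × 1130.64 / 1000 = 5.6532
Difference = 6.37485 − 5.6532 = 0.72165

0.722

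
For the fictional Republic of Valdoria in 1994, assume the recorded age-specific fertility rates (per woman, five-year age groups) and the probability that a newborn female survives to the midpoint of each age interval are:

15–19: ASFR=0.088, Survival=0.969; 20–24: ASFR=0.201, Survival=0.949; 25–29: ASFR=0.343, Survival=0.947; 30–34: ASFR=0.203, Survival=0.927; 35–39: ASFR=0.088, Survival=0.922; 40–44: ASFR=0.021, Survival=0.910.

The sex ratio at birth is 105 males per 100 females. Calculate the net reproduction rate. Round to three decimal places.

2.169

Proportion female at birth = 100 / (100 + 105) = 0.48780.
Weighting each age-specific rate by interval width and survival:
  15–19: 5 × 0.088 × 0.969 = 0.42636
  20–24: 5 × 0.201 × 0.949 = 0.95375
  25–29: 5 × 0.343 × 0.947 = 1.62411
  30–34: 5 × 0.203 × 0.927 = 0.94091
  35–39: 5 × 0.088 × 0.922 = 0.40568
  40–44: 5 × 0.021 × 0.910 = 0.09555
Sum = 4.44636
NRR = 0.48780 × 4.44636 = 2.16893
With NRR above 1 the population is above replacement fertility.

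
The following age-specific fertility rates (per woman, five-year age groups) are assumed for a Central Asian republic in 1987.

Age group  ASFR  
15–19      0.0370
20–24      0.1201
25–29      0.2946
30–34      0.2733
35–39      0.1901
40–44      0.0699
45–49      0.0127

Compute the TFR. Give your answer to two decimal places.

4.99

Sum of ASFRs = 0.0370 + 0.1201 + 0.2946 + 0.2733 + 0.1901 + 0.0699 + 0.0127 = 0.9977
TFR = 5 × 0.9977 = 4.9885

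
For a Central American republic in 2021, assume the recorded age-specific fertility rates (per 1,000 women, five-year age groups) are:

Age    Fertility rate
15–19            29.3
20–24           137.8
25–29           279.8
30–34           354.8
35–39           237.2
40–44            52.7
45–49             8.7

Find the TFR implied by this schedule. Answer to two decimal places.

Sum of ASFRs = 29.3 + 137.8 + 279.8 + 354.8 + 237.2 + 52.7 + 8.7 = 1100.3
TFR = 5 × 1100.3 / 1000 = 5.5015

5.50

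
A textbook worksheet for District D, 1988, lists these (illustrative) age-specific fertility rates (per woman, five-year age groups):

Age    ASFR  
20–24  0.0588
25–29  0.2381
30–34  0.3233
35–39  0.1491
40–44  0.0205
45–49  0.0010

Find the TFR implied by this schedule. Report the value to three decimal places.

3.954

Sum of ASFRs = 0.0588 + 0.2381 + 0.3233 + 0.1491 + 0.0205 + 0.0010 = 0.7908
TFR = 5 × 0.7908 = 3.954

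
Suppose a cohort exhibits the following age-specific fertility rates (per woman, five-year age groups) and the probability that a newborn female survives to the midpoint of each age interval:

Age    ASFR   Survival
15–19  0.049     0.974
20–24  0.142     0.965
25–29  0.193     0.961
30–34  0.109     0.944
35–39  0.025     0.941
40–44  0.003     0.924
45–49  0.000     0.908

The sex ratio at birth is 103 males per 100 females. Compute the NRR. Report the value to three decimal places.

Proportion female at birth = 100 / (100 + 103) = 0.49261.
Weighting each age-specific rate by interval width and survival:
  15–19: 5 × 0.049 × 0.974 = 0.23863
  20–24: 5 × 0.142 × 0.965 = 0.68515
  25–29: 5 × 0.193 × 0.961 = 0.92737
  30–34: 5 × 0.109 × 0.944 = 0.51448
  35–39: 5 × 0.025 × 0.941 = 0.11763
  40–44: 5 × 0.003 × 0.924 = 0.01386
  45–49: 5 × 0.000 × 0.908 = 0.00000
Sum = 2.49712
NRR = 0.49261 × 2.49712 = 1.23011

1.230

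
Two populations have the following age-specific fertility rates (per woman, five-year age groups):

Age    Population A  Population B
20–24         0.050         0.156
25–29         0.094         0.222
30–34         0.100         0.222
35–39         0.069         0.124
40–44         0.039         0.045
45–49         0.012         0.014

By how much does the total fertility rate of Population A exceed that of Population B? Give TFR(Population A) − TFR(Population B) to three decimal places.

-2.095

Population A:
  Sum of ASFRs = 0.050 + 0.094 + 0.100 + 0.069 + 0.039 + 0.012 = 0.364
  TFR = 5 × 0.364 = 1.82
Population B:
  Sum of ASFRs = 0.156 + 0.222 + 0.222 + 0.124 + 0.045 + 0.014 = 0.783
  TFR = 5 × 0.783 = 3.915
Difference = 1.82 − 3.915 = -2.095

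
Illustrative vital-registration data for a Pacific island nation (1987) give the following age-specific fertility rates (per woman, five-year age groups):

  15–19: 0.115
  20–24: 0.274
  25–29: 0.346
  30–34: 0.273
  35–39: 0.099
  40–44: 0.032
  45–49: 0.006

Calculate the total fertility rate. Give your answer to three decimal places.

Sum of ASFRs = 0.115 + 0.274 + 0.346 + 0.273 + 0.099 + 0.032 + 0.006 = 1.145
TFR = 5 × 1.145 = 5.725

5.725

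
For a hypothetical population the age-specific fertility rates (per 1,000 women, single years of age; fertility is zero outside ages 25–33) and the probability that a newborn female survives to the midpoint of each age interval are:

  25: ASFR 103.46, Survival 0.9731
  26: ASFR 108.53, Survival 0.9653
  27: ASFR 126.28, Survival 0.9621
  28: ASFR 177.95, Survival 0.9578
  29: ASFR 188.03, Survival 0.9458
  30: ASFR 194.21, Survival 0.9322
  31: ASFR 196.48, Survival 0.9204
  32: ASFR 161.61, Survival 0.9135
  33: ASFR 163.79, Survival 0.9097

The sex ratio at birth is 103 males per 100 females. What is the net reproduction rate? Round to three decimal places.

Proportion female at birth = 100 / (100 + 103) = 0.49261.
Each age group contributes 1 × ASFR × survival:
  25: 1 × 103.46/1000 × 0.9731 = 0.10068
  26: 1 × 108.53/1000 × 0.9653 = 0.10476
  27: 1 × 126.28/1000 × 0.9621 = 0.12149
  28: 1 × 177.95/1000 × 0.9578 = 0.17044
  29: 1 × 188.03/1000 × 0.9458 = 0.17784
  30: 1 × 194.21/1000 × 0.9322 = 0.18104
  31: 1 × 196.48/1000 × 0.9204 = 0.18084
  32: 1 × 161.61/1000 × 0.9135 = 0.14763
  33: 1 × 163.79/1000 × 0.9097 = 0.14900
Sum = 1.33372
NRR = 0.49261 × 1.33372 = 0.65700

0.657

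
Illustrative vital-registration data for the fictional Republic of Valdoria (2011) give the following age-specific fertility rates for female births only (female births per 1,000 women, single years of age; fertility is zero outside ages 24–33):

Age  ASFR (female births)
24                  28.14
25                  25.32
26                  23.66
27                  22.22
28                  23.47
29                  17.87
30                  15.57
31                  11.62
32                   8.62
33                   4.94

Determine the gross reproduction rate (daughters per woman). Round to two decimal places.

0.18

Sum of female ASFRs = 28.14 + 25.32 + 23.66 + 22.22 + 23.47 + 17.87 + 15.57 + 11.62 + 8.62 + 4.94 = 181.43
GRR = 181.43 / 1000 = 0.18143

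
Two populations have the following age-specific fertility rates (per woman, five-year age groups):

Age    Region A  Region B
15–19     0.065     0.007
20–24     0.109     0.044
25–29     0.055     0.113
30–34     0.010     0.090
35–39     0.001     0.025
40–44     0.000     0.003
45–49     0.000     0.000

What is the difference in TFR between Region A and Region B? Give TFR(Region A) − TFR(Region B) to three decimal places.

Region A:
  Sum of ASFRs = 0.065 + 0.109 + 0.055 + 0.010 + 0.001 + 0.000 + 0.000 = 0.240
  TFR = 5 × 0.240 = 1.2
Region B:
  Sum of ASFRs = 0.007 + 0.044 + 0.113 + 0.090 + 0.025 + 0.003 + 0.000 = 0.282
  TFR = 5 × 0.282 = 1.41
Difference = 1.2 − 1.41 = -0.21

-0.210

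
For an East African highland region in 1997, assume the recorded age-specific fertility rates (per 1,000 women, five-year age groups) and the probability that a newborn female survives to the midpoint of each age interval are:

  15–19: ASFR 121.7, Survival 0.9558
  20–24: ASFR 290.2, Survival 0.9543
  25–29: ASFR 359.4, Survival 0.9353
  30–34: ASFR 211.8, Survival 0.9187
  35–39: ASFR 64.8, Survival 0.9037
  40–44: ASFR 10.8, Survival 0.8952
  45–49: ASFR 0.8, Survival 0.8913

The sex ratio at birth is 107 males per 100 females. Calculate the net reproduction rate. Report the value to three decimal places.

Proportion female at birth = 100 / (100 + 107) = 0.48309.
Each age group contributes 5 × ASFR × survival:
  15–19: 5 × 121.7/1000 × 0.9558 = 0.58160
  20–24: 5 × 290.2/1000 × 0.9543 = 1.38469
  25–29: 5 × 359.4/1000 × 0.9353 = 1.68073
  30–34: 5 × 211.8/1000 × 0.9187 = 0.97290
  35–39: 5 × 64.8/1000 × 0.9037 = 0.29280
  40–44: 5 × 10.8/1000 × 0.8952 = 0.04834
  45–49: 5 × 0.8/1000 × 0.8913 = 0.00357
Sum = 4.96463
NRR = 0.48309 × 4.96463 = 2.39836
NRR > 1, so each generation more than replaces itself.

2.398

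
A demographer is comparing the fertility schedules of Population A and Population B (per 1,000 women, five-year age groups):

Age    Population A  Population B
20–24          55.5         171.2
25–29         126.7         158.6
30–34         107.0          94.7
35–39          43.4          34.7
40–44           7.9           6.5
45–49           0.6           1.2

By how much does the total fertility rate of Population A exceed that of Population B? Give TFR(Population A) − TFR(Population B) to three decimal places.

Population A:
  Sum of ASFRs = 55.5 + 126.7 + 107.0 + 43.4 + 7.9 + 0.6 = 341.1
  TFR = 5 × 341.1 / 1000 = 1.7055
Population B:
  Sum of ASFRs = 171.2 + 158.6 + 94.7 + 34.7 + 6.5 + 1.2 = 466.9
  TFR = 5 × 466.9 / 1000 = 2.3345
Difference = 1.7055 − 2.3345 = -0.629

-0.629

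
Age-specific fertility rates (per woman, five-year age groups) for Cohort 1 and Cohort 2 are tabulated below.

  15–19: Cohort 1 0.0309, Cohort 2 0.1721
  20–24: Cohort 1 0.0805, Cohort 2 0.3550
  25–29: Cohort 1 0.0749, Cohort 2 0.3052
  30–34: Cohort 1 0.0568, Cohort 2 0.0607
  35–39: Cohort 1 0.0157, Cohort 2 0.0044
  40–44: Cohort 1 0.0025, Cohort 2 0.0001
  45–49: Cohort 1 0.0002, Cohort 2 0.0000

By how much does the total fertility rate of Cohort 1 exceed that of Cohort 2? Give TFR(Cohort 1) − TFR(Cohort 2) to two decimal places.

Cohort 1:
  Sum of ASFRs = 0.0309 + 0.0805 + 0.0749 + 0.0568 + 0.0157 + 0.0025 + 0.0002 = 0.2615
  TFR = 5 × 0.2615 = 1.3075
Cohort 2:
  Sum of ASFRs = 0.1721 + 0.3550 + 0.3052 + 0.0607 + 0.0044 + 0.0001 + 0.0000 = 0.8975
  TFR = 5 × 0.8975 = 4.4875
Difference = 1.3075 − 4.4875 = -3.18

-3.18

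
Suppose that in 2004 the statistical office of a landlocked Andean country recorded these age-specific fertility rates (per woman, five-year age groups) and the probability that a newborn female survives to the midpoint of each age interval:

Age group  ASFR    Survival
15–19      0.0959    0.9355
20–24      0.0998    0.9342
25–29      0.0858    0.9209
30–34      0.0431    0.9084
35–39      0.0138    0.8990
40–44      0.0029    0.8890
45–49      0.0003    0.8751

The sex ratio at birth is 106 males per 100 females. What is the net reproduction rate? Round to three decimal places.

0.768

Proportion female at birth = 100 / (100 + 106) = 0.48544.
Weighting each age-specific rate by interval width and survival:
  15–19: 5 × 0.0959 × 0.9355 = 0.44857
  20–24: 5 × 0.0998 × 0.9342 = 0.46617
  25–29: 5 × 0.0858 × 0.9209 = 0.39507
  30–34: 5 × 0.0431 × 0.9084 = 0.19576
  35–39: 5 × 0.0138 × 0.8990 = 0.06203
  40–44: 5 × 0.0029 × 0.8890 = 0.01289
  45–49: 5 × 0.0003 × 0.8751 = 0.00131
Sum = 1.58180
NRR = 0.48544 × 1.58180 = 0.76787
With NRR below 1 the population is below replacement fertility.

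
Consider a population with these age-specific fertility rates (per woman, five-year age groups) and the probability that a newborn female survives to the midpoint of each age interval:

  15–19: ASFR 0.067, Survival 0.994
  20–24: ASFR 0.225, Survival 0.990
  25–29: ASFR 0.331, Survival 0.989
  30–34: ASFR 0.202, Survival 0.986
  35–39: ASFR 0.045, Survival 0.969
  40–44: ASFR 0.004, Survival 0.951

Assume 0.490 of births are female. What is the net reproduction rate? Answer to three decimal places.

Proportion female at birth = 0.490.
Per-age-group product (5 × ASFR × survival probability):
  15–19: 5 × 0.067 × 0.994 = 0.33299
  20–24: 5 × 0.225 × 0.990 = 1.11375
  25–29: 5 × 0.331 × 0.989 = 1.63680
  30–34: 5 × 0.202 × 0.986 = 0.99586
  35–39: 5 × 0.045 × 0.969 = 0.21803
  40–44: 5 × 0.004 × 0.951 = 0.01902
Sum = 4.31645
NRR = 0.490 × 4.31645 = 2.11506
NRR > 1, so each generation more than replaces itself.

2.115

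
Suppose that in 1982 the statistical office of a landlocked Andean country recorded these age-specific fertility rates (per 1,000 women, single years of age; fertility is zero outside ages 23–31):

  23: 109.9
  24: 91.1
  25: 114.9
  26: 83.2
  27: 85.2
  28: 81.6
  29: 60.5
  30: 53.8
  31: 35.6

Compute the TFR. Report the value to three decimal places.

0.716

Sum of ASFRs = 109.9 + 91.1 + 114.9 + 83.2 + 85.2 + 81.6 + 60.5 + 53.8 + 35.6 = 715.8
TFR = 715.8 / 1000 = 0.7158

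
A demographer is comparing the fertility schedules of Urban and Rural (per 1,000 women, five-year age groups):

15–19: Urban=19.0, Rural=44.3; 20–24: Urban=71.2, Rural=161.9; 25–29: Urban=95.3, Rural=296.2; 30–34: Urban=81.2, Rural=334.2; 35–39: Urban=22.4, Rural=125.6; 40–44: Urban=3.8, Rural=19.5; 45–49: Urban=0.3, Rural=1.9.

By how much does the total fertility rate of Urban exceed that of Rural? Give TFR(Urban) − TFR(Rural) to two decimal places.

Urban:
  Sum of ASFRs = 19.0 + 71.2 + 95.3 + 81.2 + 22.4 + 3.8 + 0.3 = 293.2
  TFR = 5 × 293.2 / 1000 = 1.466
Rural:
  Sum of ASFRs = 44.3 + 161.9 + 296.2 + 334.2 + 125.6 + 19.5 + 1.9 = 983.6
  TFR = 5 × 983.6 / 1000 = 4.918
Difference = 1.466 − 4.918 = -3.452

-3.45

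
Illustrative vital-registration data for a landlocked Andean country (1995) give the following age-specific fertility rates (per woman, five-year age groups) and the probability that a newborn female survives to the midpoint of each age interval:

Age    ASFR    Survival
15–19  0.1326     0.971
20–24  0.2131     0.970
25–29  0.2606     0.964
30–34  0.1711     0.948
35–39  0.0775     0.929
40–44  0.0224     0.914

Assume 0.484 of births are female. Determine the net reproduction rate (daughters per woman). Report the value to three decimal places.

Proportion female at birth = 0.484.
Weighting each age-specific rate by interval width and survival:
  15–19: 5 × 0.1326 × 0.971 = 0.64377
  20–24: 5 × 0.2131 × 0.970 = 1.03354
  25–29: 5 × 0.2606 × 0.964 = 1.25609
  30–34: 5 × 0.1711 × 0.948 = 0.81101
  35–39: 5 × 0.0775 × 0.929 = 0.35999
  40–44: 5 × 0.0224 × 0.914 = 0.10237
Sum = 4.20677
NRR = 0.484 × 4.20677 = 2.03608

2.036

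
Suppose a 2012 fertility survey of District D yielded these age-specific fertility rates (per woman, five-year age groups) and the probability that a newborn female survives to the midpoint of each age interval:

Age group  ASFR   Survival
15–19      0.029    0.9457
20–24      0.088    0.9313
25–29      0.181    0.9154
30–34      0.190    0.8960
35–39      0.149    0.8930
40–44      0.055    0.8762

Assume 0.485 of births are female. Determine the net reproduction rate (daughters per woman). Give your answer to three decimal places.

Proportion female at birth = 0.485.
Per-age-group product (5 × ASFR × survival probability):
  15–19: 5 × 0.029 × 0.9457 = 0.13713
  20–24: 5 × 0.088 × 0.9313 = 0.40977
  25–29: 5 × 0.181 × 0.9154 = 0.82844
  30–34: 5 × 0.190 × 0.8960 = 0.85120
  35–39: 5 × 0.149 × 0.8930 = 0.66529
  40–44: 5 × 0.055 × 0.8762 = 0.24096
Sum = 3.13279
NRR = 0.485 × 3.13279 = 1.51940
An NRR exceeding 1 indicates intrinsic growth under these rates.

1.519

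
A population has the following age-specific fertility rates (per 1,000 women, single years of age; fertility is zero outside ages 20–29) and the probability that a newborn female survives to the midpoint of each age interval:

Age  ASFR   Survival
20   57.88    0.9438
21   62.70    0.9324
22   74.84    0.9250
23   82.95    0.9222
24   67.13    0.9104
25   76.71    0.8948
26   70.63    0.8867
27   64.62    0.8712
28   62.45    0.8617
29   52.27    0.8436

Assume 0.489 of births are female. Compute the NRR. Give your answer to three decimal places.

Proportion female at birth = 0.489.
Per-age-group product (1 × ASFR × survival probability):
  20: 1 × 57.88/1000 × 0.9438 = 0.05463
  21: 1 × 62.70/1000 × 0.9324 = 0.05846
  22: 1 × 74.84/1000 × 0.9250 = 0.06923
  23: 1 × 82.95/1000 × 0.9222 = 0.07650
  24: 1 × 67.13/1000 × 0.9104 = 0.06112
  25: 1 × 76.71/1000 × 0.8948 = 0.06864
  26: 1 × 70.63/1000 × 0.8867 = 0.06263
  27: 1 × 64.62/1000 × 0.8712 = 0.05630
  28: 1 × 62.45/1000 × 0.8617 = 0.05381
  29: 1 × 52.27/1000 × 0.8436 = 0.04409
Sum = 0.60541
NRR = 0.489 × 0.60541 = 0.29605

0.296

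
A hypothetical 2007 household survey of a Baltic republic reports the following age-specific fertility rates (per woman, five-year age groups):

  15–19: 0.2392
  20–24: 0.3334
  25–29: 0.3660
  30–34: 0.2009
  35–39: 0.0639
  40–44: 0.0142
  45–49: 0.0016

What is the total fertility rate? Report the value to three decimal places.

6.096

Sum of ASFRs = 0.2392 + 0.3334 + 0.3660 + 0.2009 + 0.0639 + 0.0142 + 0.0016 = 1.2192
TFR = 5 × 1.2192 = 6.096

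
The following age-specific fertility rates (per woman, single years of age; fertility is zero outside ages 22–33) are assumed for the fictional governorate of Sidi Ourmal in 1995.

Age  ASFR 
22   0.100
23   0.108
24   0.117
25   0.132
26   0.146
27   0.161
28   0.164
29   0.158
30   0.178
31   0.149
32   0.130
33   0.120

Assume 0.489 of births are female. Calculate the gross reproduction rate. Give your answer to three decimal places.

0.813

Proportion female at birth = 0.489.
Sum of ASFRs = 0.100 + 0.108 + 0.117 + 0.132 + 0.146 + 0.161 + 0.164 + 0.158 + 0.178 + 0.149 + 0.130 + 0.120 = 1.663
TFR = 1.663
GRR = 0.489 × 1.663 = 0.81321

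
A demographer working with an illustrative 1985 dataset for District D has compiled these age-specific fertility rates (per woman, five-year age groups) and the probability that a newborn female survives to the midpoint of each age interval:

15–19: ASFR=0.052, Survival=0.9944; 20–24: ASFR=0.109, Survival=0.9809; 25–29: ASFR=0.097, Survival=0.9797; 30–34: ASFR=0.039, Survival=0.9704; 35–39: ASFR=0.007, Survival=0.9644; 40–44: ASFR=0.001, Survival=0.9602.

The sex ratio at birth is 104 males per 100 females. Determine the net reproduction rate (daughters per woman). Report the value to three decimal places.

0.733

Proportion female at birth = 100 / (100 + 104) = 0.49020.
Weighting each age-specific rate by interval width and survival:
  15–19: 5 × 0.052 × 0.9944 = 0.25854
  20–24: 5 × 0.109 × 0.9809 = 0.53459
  25–29: 5 × 0.097 × 0.9797 = 0.47515
  30–34: 5 × 0.039 × 0.9704 = 0.18923
  35–39: 5 × 0.007 × 0.9644 = 0.03375
  40–44: 5 × 0.001 × 0.9602 = 0.00480
Sum = 1.49606
NRR = 0.49020 × 1.49606 = 0.73337
An NRR under 1 implies long-run decline under these rates.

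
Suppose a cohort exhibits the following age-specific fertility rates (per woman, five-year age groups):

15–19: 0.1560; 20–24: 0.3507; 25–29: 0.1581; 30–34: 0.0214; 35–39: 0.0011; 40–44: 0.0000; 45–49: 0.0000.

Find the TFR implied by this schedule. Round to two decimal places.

Sum of ASFRs = 0.1560 + 0.3507 + 0.1581 + 0.0214 + 0.0011 + 0.0000 + 0.0000 = 0.6873
TFR = 5 × 0.6873 = 3.4365

3.44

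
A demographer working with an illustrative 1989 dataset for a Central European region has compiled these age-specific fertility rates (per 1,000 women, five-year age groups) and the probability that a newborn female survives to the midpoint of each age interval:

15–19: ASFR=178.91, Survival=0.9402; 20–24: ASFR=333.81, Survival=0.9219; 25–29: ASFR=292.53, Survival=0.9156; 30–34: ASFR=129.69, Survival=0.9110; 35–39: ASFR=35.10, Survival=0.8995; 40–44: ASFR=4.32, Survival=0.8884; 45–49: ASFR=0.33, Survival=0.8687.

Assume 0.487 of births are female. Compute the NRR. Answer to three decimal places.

2.186

Proportion female at birth = 0.487.
Survival-weighted fertility by age (5·fₓ·Sₓ):
  15–19: 5 × 178.91/1000 × 0.9402 = 0.84106
  20–24: 5 × 333.81/1000 × 0.9219 = 1.53870
  25–29: 5 × 292.53/1000 × 0.9156 = 1.33920
  30–34: 5 × 129.69/1000 × 0.9110 = 0.59074
  35–39: 5 × 35.10/1000 × 0.8995 = 0.15786
  40–44: 5 × 4.32/1000 × 0.8884 = 0.01919
  45–49: 5 × 0.33/1000 × 0.8687 = 0.00143
Sum = 4.48818
NRR = 0.487 × 4.48818 = 2.18574
An NRR exceeding 1 indicates intrinsic growth under these rates.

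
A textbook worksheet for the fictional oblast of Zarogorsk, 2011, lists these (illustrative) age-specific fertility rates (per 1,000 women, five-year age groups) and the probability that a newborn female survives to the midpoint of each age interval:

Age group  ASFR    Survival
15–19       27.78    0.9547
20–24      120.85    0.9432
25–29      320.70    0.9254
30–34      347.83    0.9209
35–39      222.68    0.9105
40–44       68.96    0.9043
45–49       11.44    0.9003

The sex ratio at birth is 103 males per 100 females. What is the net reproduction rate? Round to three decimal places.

Proportion female at birth = 100 / (100 + 103) = 0.49261.
Survival-weighted fertility by age (5·fₓ·Sₓ):
  15–19: 5 × 27.78/1000 × 0.9547 = 0.13261
  20–24: 5 × 120.85/1000 × 0.9432 = 0.56993
  25–29: 5 × 320.70/1000 × 0.9254 = 1.48388
  30–34: 5 × 347.83/1000 × 0.9209 = 1.60158
  35–39: 5 × 222.68/1000 × 0.9105 = 1.01375
  40–44: 5 × 68.96/1000 × 0.9043 = 0.31180
  45–49: 5 × 11.44/1000 × 0.9003 = 0.05150
Sum = 5.16505
NRR = 0.49261 × 5.16505 = 2.54436

2.544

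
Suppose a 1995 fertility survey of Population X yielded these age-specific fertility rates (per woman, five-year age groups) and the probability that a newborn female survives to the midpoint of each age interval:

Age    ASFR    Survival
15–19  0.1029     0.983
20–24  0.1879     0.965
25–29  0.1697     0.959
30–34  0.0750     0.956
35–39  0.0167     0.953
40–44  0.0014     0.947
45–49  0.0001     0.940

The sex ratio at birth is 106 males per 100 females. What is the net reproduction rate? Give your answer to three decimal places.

1.297

Proportion female at birth = 100 / (100 + 106) = 0.48544.
Per-age-group product (5 × ASFR × survival probability):
  15–19: 5 × 0.1029 × 0.983 = 0.50575
  20–24: 5 × 0.1879 × 0.965 = 0.90662
  25–29: 5 × 0.1697 × 0.959 = 0.81371
  30–34: 5 × 0.0750 × 0.956 = 0.35850
  35–39: 5 × 0.0167 × 0.953 = 0.07958
  40–44: 5 × 0.0014 × 0.947 = 0.00663
  45–49: 5 × 0.0001 × 0.940 = 0.00047
Sum = 2.67126
NRR = 0.48544 × 2.67126 = 1.29674
With NRR above 1 the population is above replacement fertility.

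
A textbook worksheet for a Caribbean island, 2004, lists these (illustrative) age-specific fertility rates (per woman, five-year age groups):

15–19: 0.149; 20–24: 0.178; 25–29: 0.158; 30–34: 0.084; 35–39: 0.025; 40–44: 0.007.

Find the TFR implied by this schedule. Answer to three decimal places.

3.005

Sum of ASFRs = 0.149 + 0.178 + 0.158 + 0.084 + 0.025 + 0.007 = 0.601
TFR = 5 × 0.601 = 3.005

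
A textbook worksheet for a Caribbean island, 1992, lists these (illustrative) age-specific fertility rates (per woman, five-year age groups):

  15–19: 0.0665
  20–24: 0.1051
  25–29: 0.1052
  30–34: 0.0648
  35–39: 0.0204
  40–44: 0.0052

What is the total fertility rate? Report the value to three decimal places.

1.836

Sum of ASFRs = 0.0665 + 0.1051 + 0.1052 + 0.0648 + 0.0204 + 0.0052 = 0.3672
TFR = 5 × 0.3672 = 1.836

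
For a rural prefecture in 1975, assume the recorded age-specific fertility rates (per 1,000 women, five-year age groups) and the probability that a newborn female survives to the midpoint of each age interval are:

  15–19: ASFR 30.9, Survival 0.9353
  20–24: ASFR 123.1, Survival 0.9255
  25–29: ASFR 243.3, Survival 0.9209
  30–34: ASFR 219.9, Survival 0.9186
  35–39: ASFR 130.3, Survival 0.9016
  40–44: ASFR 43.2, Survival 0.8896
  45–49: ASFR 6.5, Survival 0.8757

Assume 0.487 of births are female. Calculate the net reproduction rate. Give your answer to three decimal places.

1.779

Proportion female at birth = 0.487.
Per-age-group product (5 × ASFR × survival probability):
  15–19: 5 × 30.9/1000 × 0.9353 = 0.14450
  20–24: 5 × 123.1/1000 × 0.9255 = 0.56965
  25–29: 5 × 243.3/1000 × 0.9209 = 1.12027
  30–34: 5 × 219.9/1000 × 0.9186 = 1.01000
  35–39: 5 × 130.3/1000 × 0.9016 = 0.58739
  40–44: 5 × 43.2/1000 × 0.8896 = 0.19215
  45–49: 5 × 6.5/1000 × 0.8757 = 0.02846
Sum = 3.65242
NRR = 0.487 × 3.65242 = 1.77873
NRR > 1, so each generation more than replaces itself.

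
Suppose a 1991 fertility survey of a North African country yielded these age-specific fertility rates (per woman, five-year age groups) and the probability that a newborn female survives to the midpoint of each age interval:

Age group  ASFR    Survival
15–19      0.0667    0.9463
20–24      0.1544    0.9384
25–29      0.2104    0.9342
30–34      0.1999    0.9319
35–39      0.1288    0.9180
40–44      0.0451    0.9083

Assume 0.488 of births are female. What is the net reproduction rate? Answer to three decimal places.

1.830

Proportion female at birth = 0.488.
Per-age-group product (5 × ASFR × survival probability):
  15–19: 5 × 0.0667 × 0.9463 = 0.31559
  20–24: 5 × 0.1544 × 0.9384 = 0.72444
  25–29: 5 × 0.2104 × 0.9342 = 0.98278
  30–34: 5 × 0.1999 × 0.9319 = 0.93143
  35–39: 5 × 0.1288 × 0.9180 = 0.59119
  40–44: 5 × 0.0451 × 0.9083 = 0.20482
Sum = 3.75025
NRR = 0.488 × 3.75025 = 1.83012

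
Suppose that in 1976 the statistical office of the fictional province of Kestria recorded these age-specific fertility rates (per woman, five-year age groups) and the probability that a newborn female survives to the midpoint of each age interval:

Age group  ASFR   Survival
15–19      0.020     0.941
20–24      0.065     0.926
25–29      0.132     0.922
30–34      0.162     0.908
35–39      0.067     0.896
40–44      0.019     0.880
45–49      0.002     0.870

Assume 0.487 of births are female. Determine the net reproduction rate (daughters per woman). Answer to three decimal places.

1.038

Proportion female at birth = 0.487.
Per-age-group product (5 × ASFR × survival probability):
  15–19: 5 × 0.020 × 0.941 = 0.09410
  20–24: 5 × 0.065 × 0.926 = 0.30095
  25–29: 5 × 0.132 × 0.922 = 0.60852
  30–34: 5 × 0.162 × 0.908 = 0.73548
  35–39: 5 × 0.067 × 0.896 = 0.30016
  40–44: 5 × 0.019 × 0.880 = 0.08360
  45–49: 5 × 0.002 × 0.870 = 0.00870
Sum = 2.13151
NRR = 0.487 × 2.13151 = 1.03805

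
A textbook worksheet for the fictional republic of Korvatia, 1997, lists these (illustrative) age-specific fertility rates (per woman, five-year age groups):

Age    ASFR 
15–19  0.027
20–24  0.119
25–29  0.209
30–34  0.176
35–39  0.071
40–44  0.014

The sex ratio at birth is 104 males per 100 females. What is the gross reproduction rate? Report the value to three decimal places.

Proportion female at birth = 100 / (100 + 104) = 0.49020.
Sum of ASFRs = 0.027 + 0.119 + 0.209 + 0.176 + 0.071 + 0.014 = 0.616
TFR = 5 × 0.616 = 3.08
GRR = 0.49020 × 3.08 = 1.50982

1.510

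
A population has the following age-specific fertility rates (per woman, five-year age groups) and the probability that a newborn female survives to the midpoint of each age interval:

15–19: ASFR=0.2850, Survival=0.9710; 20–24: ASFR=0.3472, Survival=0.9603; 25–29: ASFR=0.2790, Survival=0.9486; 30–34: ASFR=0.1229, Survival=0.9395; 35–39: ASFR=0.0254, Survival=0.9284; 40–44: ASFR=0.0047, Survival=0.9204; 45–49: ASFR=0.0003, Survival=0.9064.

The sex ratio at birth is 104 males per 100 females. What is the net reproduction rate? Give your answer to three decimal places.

2.496

Proportion female at birth = 100 / (100 + 104) = 0.49020.
Per-age-group product (5 × ASFR × survival probability):
  15–19: 5 × 0.2850 × 0.9710 = 1.38368
  20–24: 5 × 0.3472 × 0.9603 = 1.66708
  25–29: 5 × 0.2790 × 0.9486 = 1.32330
  30–34: 5 × 0.1229 × 0.9395 = 0.57732
  35–39: 5 × 0.0254 × 0.9284 = 0.11791
  40–44: 5 × 0.0047 × 0.9204 = 0.02163
  45–49: 5 × 0.0003 × 0.9064 = 0.00136
Sum = 5.09228
NRR = 0.49020 × 5.09228 = 2.49624
With NRR above 1 the population is above replacement fertility.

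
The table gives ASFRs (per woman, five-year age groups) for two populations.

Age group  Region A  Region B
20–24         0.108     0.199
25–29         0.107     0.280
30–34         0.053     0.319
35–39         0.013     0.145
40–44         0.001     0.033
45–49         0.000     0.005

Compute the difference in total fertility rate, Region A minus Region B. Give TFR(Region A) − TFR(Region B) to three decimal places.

Region A:
  Sum of ASFRs = 0.108 + 0.107 + 0.053 + 0.013 + 0.001 + 0.000 = 0.282
  TFR = 5 × 0.282 = 1.41
Region B:
  Sum of ASFRs = 0.199 + 0.280 + 0.319 + 0.145 + 0.033 + 0.005 = 0.981
  TFR = 5 × 0.981 = 4.905
Difference = 1.41 − 4.905 = -3.495

-3.495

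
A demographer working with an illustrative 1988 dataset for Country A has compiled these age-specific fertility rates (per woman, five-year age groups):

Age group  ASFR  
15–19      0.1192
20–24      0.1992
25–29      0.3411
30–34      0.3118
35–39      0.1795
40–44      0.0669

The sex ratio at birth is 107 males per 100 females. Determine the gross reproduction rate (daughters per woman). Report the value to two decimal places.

2.94

Proportion female at birth = 100 / (100 + 107) = 0.48309.
Sum of ASFRs = 0.1192 + 0.1992 + 0.3411 + 0.3118 + 0.1795 + 0.0669 = 1.2177
TFR = 5 × 1.2177 = 6.0885
GRR = 0.48309 × 6.0885 = 2.94129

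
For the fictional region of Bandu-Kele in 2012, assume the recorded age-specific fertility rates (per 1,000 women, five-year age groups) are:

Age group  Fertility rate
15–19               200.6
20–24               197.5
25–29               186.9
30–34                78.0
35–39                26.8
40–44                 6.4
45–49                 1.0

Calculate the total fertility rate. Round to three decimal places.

Sum of ASFRs = 200.6 + 197.5 + 186.9 + 78.0 + 26.8 + 6.4 + 1.0 = 697.2
TFR = 5 × 697.2 / 1000 = 3.486

3.486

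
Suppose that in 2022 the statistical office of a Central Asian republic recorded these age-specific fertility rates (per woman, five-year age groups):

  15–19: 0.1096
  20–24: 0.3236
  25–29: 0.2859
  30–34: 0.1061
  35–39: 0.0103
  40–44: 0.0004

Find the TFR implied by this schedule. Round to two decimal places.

Sum of ASFRs = 0.1096 + 0.3236 + 0.2859 + 0.1061 + 0.0103 + 0.0004 = 0.8359
TFR = 5 × 0.8359 = 4.1795

4.18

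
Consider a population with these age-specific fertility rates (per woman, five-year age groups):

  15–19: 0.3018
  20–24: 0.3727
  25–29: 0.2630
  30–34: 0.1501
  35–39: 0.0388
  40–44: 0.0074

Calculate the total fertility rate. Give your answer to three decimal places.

5.669

Sum of ASFRs = 0.3018 + 0.3727 + 0.2630 + 0.1501 + 0.0388 + 0.0074 = 1.1338
TFR = 5 × 1.1338 = 5.669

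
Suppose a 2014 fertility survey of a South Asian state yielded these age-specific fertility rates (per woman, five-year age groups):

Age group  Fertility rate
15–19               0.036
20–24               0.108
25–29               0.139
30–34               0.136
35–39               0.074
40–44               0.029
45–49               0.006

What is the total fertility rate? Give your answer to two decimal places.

2.64

Sum of ASFRs = 0.036 + 0.108 + 0.139 + 0.136 + 0.074 + 0.029 + 0.006 = 0.528
TFR = 5 × 0.528 = 2.64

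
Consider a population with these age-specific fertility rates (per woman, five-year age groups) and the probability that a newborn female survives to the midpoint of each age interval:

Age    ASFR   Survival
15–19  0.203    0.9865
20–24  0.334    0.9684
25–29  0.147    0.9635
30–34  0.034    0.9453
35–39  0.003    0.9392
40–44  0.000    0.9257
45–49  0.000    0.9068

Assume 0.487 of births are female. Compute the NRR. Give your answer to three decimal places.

1.705

Proportion female at birth = 0.487.
Each age group contributes 5 × ASFR × survival:
  15–19: 5 × 0.203 × 0.9865 = 1.00130
  20–24: 5 × 0.334 × 0.9684 = 1.61723
  25–29: 5 × 0.147 × 0.9635 = 0.70817
  30–34: 5 × 0.034 × 0.9453 = 0.16070
  35–39: 5 × 0.003 × 0.9392 = 0.01409
  40–44: 5 × 0.000 × 0.9257 = 0.00000
  45–49: 5 × 0.000 × 0.9068 = 0.00000
Sum = 3.50149
NRR = 0.487 × 3.50149 = 1.70523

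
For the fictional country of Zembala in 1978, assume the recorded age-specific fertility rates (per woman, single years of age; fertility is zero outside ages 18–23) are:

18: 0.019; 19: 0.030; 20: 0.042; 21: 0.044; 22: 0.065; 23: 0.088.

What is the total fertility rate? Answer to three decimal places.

0.288

Sum of ASFRs = 0.019 + 0.030 + 0.042 + 0.044 + 0.065 + 0.088 = 0.288
TFR = 0.288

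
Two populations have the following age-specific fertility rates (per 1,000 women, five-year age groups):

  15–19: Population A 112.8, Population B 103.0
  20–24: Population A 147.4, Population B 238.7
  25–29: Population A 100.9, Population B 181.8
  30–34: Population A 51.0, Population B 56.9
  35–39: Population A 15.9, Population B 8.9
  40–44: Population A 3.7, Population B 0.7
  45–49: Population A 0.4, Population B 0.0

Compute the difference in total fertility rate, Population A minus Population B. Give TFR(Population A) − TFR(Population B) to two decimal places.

-0.79

Population A:
  Sum of ASFRs = 112.8 + 147.4 + 100.9 + 51.0 + 15.9 + 3.7 + 0.4 = 432.1
  TFR = 5 × 432.1 / 1000 = 2.1605
Population B:
  Sum of ASFRs = 103.0 + 238.7 + 181.8 + 56.9 + 8.9 + 0.7 + 0.0 = 590.0
  TFR = 5 × 590.0 / 1000 = 2.95
Difference = 2.1605 − 2.95 = -0.7895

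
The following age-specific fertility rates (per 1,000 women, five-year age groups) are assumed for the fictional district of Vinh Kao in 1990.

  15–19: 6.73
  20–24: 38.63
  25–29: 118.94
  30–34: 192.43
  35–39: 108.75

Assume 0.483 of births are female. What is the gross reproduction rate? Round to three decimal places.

1.124

Proportion female at birth = 0.483.
Sum of ASFRs = 6.73 + 38.63 + 118.94 + 192.43 + 108.75 = 465.48
TFR = 5 × 465.48 / 1000 = 2.3274
GRR = 0.483 × 2.3274 = 1.12413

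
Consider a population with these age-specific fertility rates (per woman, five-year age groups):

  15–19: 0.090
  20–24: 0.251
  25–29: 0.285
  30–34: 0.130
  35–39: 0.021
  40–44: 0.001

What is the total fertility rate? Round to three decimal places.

Sum of ASFRs = 0.090 + 0.251 + 0.285 + 0.130 + 0.021 + 0.001 = 0.778
TFR = 5 × 0.778 = 3.89

3.890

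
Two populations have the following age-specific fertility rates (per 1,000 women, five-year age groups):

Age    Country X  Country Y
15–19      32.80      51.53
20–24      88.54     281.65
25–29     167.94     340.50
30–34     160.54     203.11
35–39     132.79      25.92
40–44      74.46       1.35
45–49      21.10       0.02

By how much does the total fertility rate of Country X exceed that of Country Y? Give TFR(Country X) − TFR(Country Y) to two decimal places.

Country X:
  Sum of ASFRs = 32.80 + 88.54 + 167.94 + 160.54 + 132.79 + 74.46 + 21.10 = 678.17
  TFR = 5 × 678.17 / 1000 = 3.39085
Country Y:
  Sum of ASFRs = 51.53 + 281.65 + 340.50 + 203.11 + 25.92 + 1.35 + 0.02 = 904.08
  TFR = 5 × 904.08 / 1000 = 4.5204
Difference = 3.39085 − 4.5204 = -1.12955

-1.13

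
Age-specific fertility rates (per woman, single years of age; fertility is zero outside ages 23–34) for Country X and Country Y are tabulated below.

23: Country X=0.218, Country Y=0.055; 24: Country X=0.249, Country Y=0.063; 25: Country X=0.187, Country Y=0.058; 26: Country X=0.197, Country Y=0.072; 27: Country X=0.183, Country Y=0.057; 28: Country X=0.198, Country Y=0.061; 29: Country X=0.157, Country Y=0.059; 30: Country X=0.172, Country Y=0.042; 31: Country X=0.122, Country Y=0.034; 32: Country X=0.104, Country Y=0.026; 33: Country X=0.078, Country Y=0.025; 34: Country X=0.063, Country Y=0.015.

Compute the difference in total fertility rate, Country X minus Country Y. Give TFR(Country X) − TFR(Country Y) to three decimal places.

Country X:
  Sum of ASFRs = 0.218 + 0.249 + 0.187 + 0.197 + 0.183 + 0.198 + 0.157 + 0.172 + 0.122 + 0.104 + 0.078 + 0.063 = 1.928
  TFR = 1.928
Country Y:
  Sum of ASFRs = 0.055 + 0.063 + 0.058 + 0.072 + 0.057 + 0.061 + 0.059 + 0.042 + 0.034 + 0.026 + 0.025 + 0.015 = 0.567
  TFR = 0.567
Difference = 1.928 − 0.567 = 1.361

1.361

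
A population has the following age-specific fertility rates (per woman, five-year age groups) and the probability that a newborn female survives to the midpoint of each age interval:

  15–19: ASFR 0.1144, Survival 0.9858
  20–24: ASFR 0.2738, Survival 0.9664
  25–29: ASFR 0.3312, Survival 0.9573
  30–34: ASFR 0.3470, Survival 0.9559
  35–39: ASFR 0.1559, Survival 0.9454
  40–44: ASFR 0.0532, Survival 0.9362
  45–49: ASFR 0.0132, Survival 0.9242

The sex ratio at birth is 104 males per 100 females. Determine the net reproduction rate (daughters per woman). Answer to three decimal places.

Proportion female at birth = 100 / (100 + 104) = 0.49020.
Weighting each age-specific rate by interval width and survival:
  15–19: 5 × 0.1144 × 0.9858 = 0.56388
  20–24: 5 × 0.2738 × 0.9664 = 1.32300
  25–29: 5 × 0.3312 × 0.9573 = 1.58529
  30–34: 5 × 0.3470 × 0.9559 = 1.65849
  35–39: 5 × 0.1559 × 0.9454 = 0.73694
  40–44: 5 × 0.0532 × 0.9362 = 0.24903
  45–49: 5 × 0.0132 × 0.9242 = 0.06100
Sum = 6.17763
NRR = 0.49020 × 6.17763 = 3.02827

3.028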